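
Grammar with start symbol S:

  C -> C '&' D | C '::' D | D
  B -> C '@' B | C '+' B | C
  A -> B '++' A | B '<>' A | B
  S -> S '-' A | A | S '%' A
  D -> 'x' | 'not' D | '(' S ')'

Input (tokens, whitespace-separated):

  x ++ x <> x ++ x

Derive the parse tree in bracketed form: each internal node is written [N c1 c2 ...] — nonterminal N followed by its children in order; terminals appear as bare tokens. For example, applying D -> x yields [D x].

S
A
B ++ A
C ++ A
D ++ A
x ++ A
x ++ B <> A
x ++ C <> A
x ++ D <> A
x ++ x <> A
x ++ x <> B ++ A
x ++ x <> C ++ A
x ++ x <> D ++ A
x ++ x <> x ++ A
x ++ x <> x ++ B
x ++ x <> x ++ C
x ++ x <> x ++ D
x ++ x <> x ++ x

[S [A [B [C [D x]]] ++ [A [B [C [D x]]] <> [A [B [C [D x]]] ++ [A [B [C [D x]]]]]]]]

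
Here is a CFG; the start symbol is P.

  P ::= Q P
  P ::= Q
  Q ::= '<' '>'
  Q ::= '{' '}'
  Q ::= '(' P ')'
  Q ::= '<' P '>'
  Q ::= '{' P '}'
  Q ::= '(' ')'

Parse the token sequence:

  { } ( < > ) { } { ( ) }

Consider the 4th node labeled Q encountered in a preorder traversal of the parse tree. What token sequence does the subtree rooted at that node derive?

{ }

[P [Q { }] [P [Q ( [P [Q < >]] )] [P [Q { }] [P [Q { [P [Q ( )]] }]]]]]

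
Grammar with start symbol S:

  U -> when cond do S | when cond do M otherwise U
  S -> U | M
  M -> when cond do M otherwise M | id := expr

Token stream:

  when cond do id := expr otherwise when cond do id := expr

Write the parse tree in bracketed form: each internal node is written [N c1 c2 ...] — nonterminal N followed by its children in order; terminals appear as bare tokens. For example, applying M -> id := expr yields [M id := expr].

S
U
when cond do M otherwise U
when cond do id := expr otherwise U
when cond do id := expr otherwise when cond do S
when cond do id := expr otherwise when cond do M
when cond do id := expr otherwise when cond do id := expr

[S [U when cond do [M id := expr] otherwise [U when cond do [S [M id := expr]]]]]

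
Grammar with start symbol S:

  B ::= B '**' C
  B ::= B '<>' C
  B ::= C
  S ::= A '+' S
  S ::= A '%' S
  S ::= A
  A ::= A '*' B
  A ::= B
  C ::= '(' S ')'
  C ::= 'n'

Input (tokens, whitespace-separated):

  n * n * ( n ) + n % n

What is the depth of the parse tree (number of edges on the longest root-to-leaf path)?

[S [A [A [A [B [C n]]] * [B [C n]]] * [B [C ( [S [A [B [C n]]]] )]]] + [S [A [B [C n]]] % [S [A [B [C n]]]]]]

8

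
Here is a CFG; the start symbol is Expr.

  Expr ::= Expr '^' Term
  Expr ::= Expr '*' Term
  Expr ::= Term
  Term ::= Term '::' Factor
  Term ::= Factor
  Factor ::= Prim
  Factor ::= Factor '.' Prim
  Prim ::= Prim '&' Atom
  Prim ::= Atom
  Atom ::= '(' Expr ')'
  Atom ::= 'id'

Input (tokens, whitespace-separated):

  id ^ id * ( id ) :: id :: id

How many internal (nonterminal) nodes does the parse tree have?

28

[Expr [Expr [Expr [Term [Factor [Prim [Atom id]]]]] ^ [Term [Factor [Prim [Atom id]]]]] * [Term [Term [Term [Factor [Prim [Atom ( [Expr [Term [Factor [Prim [Atom id]]]]] )]]]] :: [Factor [Prim [Atom id]]]] :: [Factor [Prim [Atom id]]]]]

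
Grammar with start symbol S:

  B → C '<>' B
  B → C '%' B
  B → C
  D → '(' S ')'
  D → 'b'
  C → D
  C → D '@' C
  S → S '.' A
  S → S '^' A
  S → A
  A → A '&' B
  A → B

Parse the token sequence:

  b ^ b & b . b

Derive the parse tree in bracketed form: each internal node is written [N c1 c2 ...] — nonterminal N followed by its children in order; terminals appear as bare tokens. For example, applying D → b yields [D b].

S
S . A
S ^ A . A
A ^ A . A
B ^ A . A
C ^ A . A
D ^ A . A
b ^ A . A
b ^ A & B . A
b ^ B & B . A
b ^ C & B . A
b ^ D & B . A
b ^ b & B . A
b ^ b & C . A
b ^ b & D . A
b ^ b & b . A
b ^ b & b . B
b ^ b & b . C
b ^ b & b . D
b ^ b & b . b

[S [S [S [A [B [C [D b]]]]] ^ [A [A [B [C [D b]]]] & [B [C [D b]]]]] . [A [B [C [D b]]]]]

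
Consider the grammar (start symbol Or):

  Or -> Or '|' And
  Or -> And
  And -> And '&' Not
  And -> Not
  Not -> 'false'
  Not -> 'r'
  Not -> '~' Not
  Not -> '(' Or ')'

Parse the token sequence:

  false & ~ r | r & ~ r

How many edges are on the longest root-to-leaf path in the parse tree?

[Or [Or [And [And [Not false]] & [Not ~ [Not r]]]] | [And [And [Not r]] & [Not ~ [Not r]]]]

5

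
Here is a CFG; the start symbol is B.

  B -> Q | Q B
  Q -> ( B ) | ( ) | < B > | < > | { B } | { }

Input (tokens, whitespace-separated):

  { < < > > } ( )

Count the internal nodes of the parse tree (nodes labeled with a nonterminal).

8

[B [Q { [B [Q < [B [Q < >]] >]] }] [B [Q ( )]]]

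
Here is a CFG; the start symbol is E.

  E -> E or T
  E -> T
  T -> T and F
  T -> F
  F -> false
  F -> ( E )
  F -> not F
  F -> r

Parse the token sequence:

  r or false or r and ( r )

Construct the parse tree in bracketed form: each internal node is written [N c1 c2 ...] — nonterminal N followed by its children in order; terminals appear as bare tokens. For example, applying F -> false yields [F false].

E
E or T
E or T or T
T or T or T
F or T or T
r or T or T
r or F or T
r or false or T
r or false or T and F
r or false or F and F
r or false or r and F
r or false or r and ( E )
r or false or r and ( T )
r or false or r and ( F )
r or false or r and ( r )

[E [E [E [T [F r]]] or [T [F false]]] or [T [T [F r]] and [F ( [E [T [F r]]] )]]]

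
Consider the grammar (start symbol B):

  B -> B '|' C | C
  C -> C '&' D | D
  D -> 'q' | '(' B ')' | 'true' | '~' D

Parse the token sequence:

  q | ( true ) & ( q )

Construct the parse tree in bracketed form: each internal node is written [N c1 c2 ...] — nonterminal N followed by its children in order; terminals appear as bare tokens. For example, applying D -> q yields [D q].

B
B | C
C | C
D | C
q | C
q | C & D
q | D & D
q | ( B ) & D
q | ( C ) & D
q | ( D ) & D
q | ( true ) & D
q | ( true ) & ( B )
q | ( true ) & ( C )
q | ( true ) & ( D )
q | ( true ) & ( q )

[B [B [C [D q]]] | [C [C [D ( [B [C [D true]]] )]] & [D ( [B [C [D q]]] )]]]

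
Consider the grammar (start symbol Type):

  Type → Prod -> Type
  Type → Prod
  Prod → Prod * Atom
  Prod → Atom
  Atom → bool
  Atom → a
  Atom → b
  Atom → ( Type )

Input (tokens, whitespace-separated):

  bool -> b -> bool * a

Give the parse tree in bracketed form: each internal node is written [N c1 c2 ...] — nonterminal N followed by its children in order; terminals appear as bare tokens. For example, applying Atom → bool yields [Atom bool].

[Type [Prod [Atom bool]] -> [Type [Prod [Atom b]] -> [Type [Prod [Prod [Atom bool]] * [Atom a]]]]]

Type
Prod -> Type
Atom -> Type
bool -> Type
bool -> Prod -> Type
bool -> Atom -> Type
bool -> b -> Type
bool -> b -> Prod
bool -> b -> Prod * Atom
bool -> b -> Atom * Atom
bool -> b -> bool * Atom
bool -> b -> bool * a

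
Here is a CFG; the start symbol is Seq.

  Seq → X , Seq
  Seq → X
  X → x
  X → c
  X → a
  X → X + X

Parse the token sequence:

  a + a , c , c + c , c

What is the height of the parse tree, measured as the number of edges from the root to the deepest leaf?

[Seq [X [X a] + [X a]] , [Seq [X c] , [Seq [X [X c] + [X c]] , [Seq [X c]]]]]

5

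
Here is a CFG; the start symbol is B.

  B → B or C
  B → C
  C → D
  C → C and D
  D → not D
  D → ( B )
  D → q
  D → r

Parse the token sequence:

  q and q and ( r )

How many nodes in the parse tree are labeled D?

[B [C [C [C [D q]] and [D q]] and [D ( [B [C [D r]]] )]]]

4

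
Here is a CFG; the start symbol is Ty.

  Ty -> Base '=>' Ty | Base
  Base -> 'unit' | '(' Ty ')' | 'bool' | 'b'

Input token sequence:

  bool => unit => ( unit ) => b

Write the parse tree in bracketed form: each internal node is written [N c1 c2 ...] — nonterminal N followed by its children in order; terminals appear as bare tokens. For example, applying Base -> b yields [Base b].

Ty
Base => Ty
bool => Ty
bool => Base => Ty
bool => unit => Ty
bool => unit => Base => Ty
bool => unit => ( Ty ) => Ty
bool => unit => ( Base ) => Ty
bool => unit => ( unit ) => Ty
bool => unit => ( unit ) => Base
bool => unit => ( unit ) => b

[Ty [Base bool] => [Ty [Base unit] => [Ty [Base ( [Ty [Base unit]] )] => [Ty [Base b]]]]]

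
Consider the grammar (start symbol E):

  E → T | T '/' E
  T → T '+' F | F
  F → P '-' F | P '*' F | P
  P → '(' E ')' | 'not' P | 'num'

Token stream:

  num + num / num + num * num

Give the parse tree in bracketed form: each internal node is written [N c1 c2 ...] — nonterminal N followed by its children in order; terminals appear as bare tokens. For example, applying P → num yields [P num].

E
T / E
T + F / E
F + F / E
P + F / E
num + F / E
num + P / E
num + num / E
num + num / T
num + num / T + F
num + num / F + F
num + num / P + F
num + num / num + F
num + num / num + P * F
num + num / num + num * F
num + num / num + num * P
num + num / num + num * num

[E [T [T [F [P num]]] + [F [P num]]] / [E [T [T [F [P num]]] + [F [P num] * [F [P num]]]]]]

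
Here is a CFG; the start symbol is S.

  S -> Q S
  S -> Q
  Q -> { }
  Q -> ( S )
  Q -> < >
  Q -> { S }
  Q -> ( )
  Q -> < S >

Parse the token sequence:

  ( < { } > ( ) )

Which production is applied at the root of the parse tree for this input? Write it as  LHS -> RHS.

[S [Q ( [S [Q < [S [Q { }]] >] [S [Q ( )]]] )]]

S -> Q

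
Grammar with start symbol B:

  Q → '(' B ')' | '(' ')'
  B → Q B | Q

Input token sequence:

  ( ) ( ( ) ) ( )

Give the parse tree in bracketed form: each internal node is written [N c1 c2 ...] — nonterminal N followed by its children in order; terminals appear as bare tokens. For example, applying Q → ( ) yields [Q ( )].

B
Q B
( ) B
( ) Q B
( ) ( B ) B
( ) ( Q ) B
( ) ( ( ) ) B
( ) ( ( ) ) Q
( ) ( ( ) ) ( )

[B [Q ( )] [B [Q ( [B [Q ( )]] )] [B [Q ( )]]]]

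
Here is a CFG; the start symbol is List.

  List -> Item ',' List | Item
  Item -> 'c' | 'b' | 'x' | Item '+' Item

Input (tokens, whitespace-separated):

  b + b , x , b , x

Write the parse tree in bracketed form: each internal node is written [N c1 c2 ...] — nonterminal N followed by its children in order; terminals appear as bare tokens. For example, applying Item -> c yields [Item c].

List
Item , List
Item + Item , List
b + Item , List
b + b , List
b + b , Item , List
b + b , x , List
b + b , x , Item , List
b + b , x , b , List
b + b , x , b , Item
b + b , x , b , x

[List [Item [Item b] + [Item b]] , [List [Item x] , [List [Item b] , [List [Item x]]]]]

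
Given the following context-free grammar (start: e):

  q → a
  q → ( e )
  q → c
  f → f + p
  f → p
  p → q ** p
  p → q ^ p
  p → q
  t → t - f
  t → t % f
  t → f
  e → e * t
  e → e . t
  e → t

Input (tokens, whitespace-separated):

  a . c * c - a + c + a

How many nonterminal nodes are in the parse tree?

25

[e [e [e [t [f [p [q a]]]]] . [t [f [p [q c]]]]] * [t [t [f [p [q c]]]] - [f [f [f [p [q a]]] + [p [q c]]] + [p [q a]]]]]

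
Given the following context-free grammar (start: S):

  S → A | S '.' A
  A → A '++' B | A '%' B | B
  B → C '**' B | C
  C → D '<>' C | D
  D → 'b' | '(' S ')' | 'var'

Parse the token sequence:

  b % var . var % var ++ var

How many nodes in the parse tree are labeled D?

[S [S [A [A [B [C [D b]]]] % [B [C [D var]]]]] . [A [A [A [B [C [D var]]]] % [B [C [D var]]]] ++ [B [C [D var]]]]]

5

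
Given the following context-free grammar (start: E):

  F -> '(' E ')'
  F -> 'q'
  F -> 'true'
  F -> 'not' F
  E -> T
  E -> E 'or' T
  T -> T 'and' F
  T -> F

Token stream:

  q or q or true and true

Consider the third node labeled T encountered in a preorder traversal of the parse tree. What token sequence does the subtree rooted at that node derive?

true and true

[E [E [E [T [F q]]] or [T [F q]]] or [T [T [F true]] and [F true]]]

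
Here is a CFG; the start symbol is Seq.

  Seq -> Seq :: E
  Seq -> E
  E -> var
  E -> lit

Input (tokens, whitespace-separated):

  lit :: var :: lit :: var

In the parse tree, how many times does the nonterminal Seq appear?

4

[Seq [Seq [Seq [Seq [E lit]] :: [E var]] :: [E lit]] :: [E var]]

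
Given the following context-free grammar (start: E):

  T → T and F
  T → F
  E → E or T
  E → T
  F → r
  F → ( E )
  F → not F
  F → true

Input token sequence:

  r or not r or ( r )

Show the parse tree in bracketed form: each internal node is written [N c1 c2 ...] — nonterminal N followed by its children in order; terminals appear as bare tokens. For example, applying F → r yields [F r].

[E [E [E [T [F r]]] or [T [F not [F r]]]] or [T [F ( [E [T [F r]]] )]]]

E
E or T
E or T or T
T or T or T
F or T or T
r or T or T
r or F or T
r or not F or T
r or not r or T
r or not r or F
r or not r or ( E )
r or not r or ( T )
r or not r or ( F )
r or not r or ( r )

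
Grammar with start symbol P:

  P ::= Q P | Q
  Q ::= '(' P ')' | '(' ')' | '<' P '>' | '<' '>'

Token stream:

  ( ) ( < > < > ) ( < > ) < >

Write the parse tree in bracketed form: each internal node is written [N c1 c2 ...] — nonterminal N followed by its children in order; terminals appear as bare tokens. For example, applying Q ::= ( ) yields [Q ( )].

[P [Q ( )] [P [Q ( [P [Q < >] [P [Q < >]]] )] [P [Q ( [P [Q < >]] )] [P [Q < >]]]]]

P
Q P
( ) P
( ) Q P
( ) ( P ) P
( ) ( Q P ) P
( ) ( < > P ) P
( ) ( < > Q ) P
( ) ( < > < > ) P
( ) ( < > < > ) Q P
( ) ( < > < > ) ( P ) P
( ) ( < > < > ) ( Q ) P
( ) ( < > < > ) ( < > ) P
( ) ( < > < > ) ( < > ) Q
( ) ( < > < > ) ( < > ) < >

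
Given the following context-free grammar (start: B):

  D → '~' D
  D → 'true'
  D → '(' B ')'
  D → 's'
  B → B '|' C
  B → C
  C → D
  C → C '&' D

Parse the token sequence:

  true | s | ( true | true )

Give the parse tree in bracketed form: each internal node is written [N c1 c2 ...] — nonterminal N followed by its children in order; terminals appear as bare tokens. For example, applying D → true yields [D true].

B
B | C
B | C | C
C | C | C
D | C | C
true | C | C
true | D | C
true | s | C
true | s | D
true | s | ( B )
true | s | ( B | C )
true | s | ( C | C )
true | s | ( D | C )
true | s | ( true | C )
true | s | ( true | D )
true | s | ( true | true )

[B [B [B [C [D true]]] | [C [D s]]] | [C [D ( [B [B [C [D true]]] | [C [D true]]] )]]]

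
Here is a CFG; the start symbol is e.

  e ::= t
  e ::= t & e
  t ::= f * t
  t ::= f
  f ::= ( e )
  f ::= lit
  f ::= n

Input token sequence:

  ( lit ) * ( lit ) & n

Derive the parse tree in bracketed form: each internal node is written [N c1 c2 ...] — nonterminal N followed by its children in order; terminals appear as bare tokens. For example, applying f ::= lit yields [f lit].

e
t & e
f * t & e
( e ) * t & e
( t ) * t & e
( f ) * t & e
( lit ) * t & e
( lit ) * f & e
( lit ) * ( e ) & e
( lit ) * ( t ) & e
( lit ) * ( f ) & e
( lit ) * ( lit ) & e
( lit ) * ( lit ) & t
( lit ) * ( lit ) & f
( lit ) * ( lit ) & n

[e [t [f ( [e [t [f lit]]] )] * [t [f ( [e [t [f lit]]] )]]] & [e [t [f n]]]]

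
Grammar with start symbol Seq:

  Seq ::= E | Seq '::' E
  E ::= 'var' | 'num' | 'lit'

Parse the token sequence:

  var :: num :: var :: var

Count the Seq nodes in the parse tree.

4

[Seq [Seq [Seq [Seq [E var]] :: [E num]] :: [E var]] :: [E var]]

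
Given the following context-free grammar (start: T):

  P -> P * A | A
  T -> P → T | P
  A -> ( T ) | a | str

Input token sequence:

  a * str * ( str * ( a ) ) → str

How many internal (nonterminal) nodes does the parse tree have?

[T [P [P [P [A a]] * [A str]] * [A ( [T [P [P [A str]] * [A ( [T [P [A a]]] )]]] )]] → [T [P [A str]]]]

18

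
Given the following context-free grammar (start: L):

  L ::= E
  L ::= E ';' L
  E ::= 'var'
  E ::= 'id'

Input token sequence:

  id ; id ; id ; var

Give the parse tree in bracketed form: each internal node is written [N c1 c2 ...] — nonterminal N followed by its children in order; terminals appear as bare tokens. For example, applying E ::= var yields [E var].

L
E ; L
id ; L
id ; E ; L
id ; id ; L
id ; id ; E ; L
id ; id ; id ; L
id ; id ; id ; E
id ; id ; id ; var

[L [E id] ; [L [E id] ; [L [E id] ; [L [E var]]]]]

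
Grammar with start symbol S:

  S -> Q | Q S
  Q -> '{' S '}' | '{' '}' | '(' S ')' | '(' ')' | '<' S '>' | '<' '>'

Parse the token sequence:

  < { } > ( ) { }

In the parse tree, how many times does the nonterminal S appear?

[S [Q < [S [Q { }]] >] [S [Q ( )] [S [Q { }]]]]

4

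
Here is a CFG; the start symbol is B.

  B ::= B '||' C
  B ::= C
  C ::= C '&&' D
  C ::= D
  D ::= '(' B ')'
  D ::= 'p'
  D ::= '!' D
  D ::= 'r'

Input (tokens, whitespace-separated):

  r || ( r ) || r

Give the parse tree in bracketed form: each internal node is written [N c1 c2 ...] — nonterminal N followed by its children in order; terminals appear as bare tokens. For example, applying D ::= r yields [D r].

B
B || C
B || C || C
C || C || C
D || C || C
r || C || C
r || D || C
r || ( B ) || C
r || ( C ) || C
r || ( D ) || C
r || ( r ) || C
r || ( r ) || D
r || ( r ) || r

[B [B [B [C [D r]]] || [C [D ( [B [C [D r]]] )]]] || [C [D r]]]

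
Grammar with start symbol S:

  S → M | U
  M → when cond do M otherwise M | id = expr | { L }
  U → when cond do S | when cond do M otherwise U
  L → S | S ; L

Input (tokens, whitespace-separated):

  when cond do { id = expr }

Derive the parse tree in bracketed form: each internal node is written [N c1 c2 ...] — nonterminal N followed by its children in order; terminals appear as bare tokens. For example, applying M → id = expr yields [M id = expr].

S
U
when cond do S
when cond do M
when cond do { L }
when cond do { S }
when cond do { M }
when cond do { id = expr }

[S [U when cond do [S [M { [L [S [M id = expr]]] }]]]]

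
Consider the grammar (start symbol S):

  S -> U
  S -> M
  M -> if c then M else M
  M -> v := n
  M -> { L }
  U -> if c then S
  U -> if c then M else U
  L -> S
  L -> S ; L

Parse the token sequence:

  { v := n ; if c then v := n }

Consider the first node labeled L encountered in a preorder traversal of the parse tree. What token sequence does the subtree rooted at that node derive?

[S [M { [L [S [M v := n]] ; [L [S [U if c then [S [M v := n]]]]]] }]]

v := n ; if c then v := n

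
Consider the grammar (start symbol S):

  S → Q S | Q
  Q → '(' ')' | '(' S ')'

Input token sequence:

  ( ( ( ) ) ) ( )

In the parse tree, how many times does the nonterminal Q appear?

4

[S [Q ( [S [Q ( [S [Q ( )]] )]] )] [S [Q ( )]]]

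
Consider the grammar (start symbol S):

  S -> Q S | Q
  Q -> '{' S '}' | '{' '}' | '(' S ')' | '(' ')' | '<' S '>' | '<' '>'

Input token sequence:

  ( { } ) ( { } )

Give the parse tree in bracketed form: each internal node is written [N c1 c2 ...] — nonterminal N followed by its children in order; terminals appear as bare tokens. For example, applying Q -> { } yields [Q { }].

[S [Q ( [S [Q { }]] )] [S [Q ( [S [Q { }]] )]]]

S
Q S
( S ) S
( Q ) S
( { } ) S
( { } ) Q
( { } ) ( S )
( { } ) ( Q )
( { } ) ( { } )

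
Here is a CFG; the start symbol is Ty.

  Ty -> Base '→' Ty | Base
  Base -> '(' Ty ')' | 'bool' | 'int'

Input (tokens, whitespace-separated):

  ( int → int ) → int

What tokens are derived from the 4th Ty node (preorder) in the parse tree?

int

[Ty [Base ( [Ty [Base int] → [Ty [Base int]]] )] → [Ty [Base int]]]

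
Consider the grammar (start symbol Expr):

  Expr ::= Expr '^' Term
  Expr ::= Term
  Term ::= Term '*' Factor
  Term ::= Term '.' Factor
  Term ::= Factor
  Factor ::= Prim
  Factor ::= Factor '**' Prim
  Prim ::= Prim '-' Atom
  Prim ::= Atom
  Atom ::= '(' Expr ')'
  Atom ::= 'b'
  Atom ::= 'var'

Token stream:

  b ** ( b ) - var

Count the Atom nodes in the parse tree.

[Expr [Term [Factor [Factor [Prim [Atom b]]] ** [Prim [Prim [Atom ( [Expr [Term [Factor [Prim [Atom b]]]]] )]] - [Atom var]]]]]

4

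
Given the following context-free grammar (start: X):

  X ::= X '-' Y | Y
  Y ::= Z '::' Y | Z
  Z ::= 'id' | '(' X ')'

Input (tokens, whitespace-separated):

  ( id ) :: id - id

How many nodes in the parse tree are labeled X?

[X [X [Y [Z ( [X [Y [Z id]]] )] :: [Y [Z id]]]] - [Y [Z id]]]

3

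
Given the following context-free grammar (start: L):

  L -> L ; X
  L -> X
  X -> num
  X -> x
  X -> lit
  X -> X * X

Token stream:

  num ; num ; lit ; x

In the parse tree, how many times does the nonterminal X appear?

4

[L [L [L [L [X num]] ; [X num]] ; [X lit]] ; [X x]]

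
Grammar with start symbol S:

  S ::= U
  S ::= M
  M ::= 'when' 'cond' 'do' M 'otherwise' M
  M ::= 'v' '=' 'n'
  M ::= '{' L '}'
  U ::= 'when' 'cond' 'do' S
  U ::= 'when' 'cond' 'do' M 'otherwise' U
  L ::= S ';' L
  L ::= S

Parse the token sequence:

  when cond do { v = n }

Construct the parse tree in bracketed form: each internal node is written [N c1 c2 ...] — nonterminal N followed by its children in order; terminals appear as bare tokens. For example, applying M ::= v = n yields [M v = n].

S
U
when cond do S
when cond do M
when cond do { L }
when cond do { S }
when cond do { M }
when cond do { v = n }

[S [U when cond do [S [M { [L [S [M v = n]]] }]]]]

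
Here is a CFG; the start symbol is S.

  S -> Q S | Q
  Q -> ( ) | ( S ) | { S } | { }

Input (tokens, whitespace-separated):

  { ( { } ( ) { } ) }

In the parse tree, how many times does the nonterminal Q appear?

5

[S [Q { [S [Q ( [S [Q { }] [S [Q ( )] [S [Q { }]]]] )]] }]]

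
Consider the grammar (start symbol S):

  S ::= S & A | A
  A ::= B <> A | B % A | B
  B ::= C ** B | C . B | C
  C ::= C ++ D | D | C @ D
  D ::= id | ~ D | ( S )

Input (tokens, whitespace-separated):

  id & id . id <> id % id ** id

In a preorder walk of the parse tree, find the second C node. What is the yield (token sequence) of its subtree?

[S [S [A [B [C [D id]]]]] & [A [B [C [D id]] . [B [C [D id]]]] <> [A [B [C [D id]]] % [A [B [C [D id]] ** [B [C [D id]]]]]]]]

id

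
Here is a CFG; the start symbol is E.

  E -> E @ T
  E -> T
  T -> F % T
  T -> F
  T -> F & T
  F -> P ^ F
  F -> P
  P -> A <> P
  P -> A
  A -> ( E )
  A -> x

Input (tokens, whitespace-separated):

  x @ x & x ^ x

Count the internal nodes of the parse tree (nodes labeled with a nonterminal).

[E [E [T [F [P [A x]]]]] @ [T [F [P [A x]]] & [T [F [P [A x]] ^ [F [P [A x]]]]]]]

17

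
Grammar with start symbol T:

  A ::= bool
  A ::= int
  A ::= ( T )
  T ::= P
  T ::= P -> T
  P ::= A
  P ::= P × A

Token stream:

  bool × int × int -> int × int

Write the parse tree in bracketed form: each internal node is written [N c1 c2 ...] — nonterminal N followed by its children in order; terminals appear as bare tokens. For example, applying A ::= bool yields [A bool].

T
P -> T
P × A -> T
P × A × A -> T
A × A × A -> T
bool × A × A -> T
bool × int × A -> T
bool × int × int -> T
bool × int × int -> P
bool × int × int -> P × A
bool × int × int -> A × A
bool × int × int -> int × A
bool × int × int -> int × int

[T [P [P [P [A bool]] × [A int]] × [A int]] -> [T [P [P [A int]] × [A int]]]]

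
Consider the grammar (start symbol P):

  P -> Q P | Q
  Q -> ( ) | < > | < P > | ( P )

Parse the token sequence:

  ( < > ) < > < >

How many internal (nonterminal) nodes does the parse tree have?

8

[P [Q ( [P [Q < >]] )] [P [Q < >] [P [Q < >]]]]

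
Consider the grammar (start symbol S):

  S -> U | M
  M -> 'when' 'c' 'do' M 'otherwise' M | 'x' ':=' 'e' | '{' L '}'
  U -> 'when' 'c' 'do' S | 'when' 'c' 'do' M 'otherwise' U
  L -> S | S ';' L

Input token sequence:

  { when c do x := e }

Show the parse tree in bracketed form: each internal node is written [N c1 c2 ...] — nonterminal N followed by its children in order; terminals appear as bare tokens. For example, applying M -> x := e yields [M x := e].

S
M
{ L }
{ S }
{ U }
{ when c do S }
{ when c do M }
{ when c do x := e }

[S [M { [L [S [U when c do [S [M x := e]]]]] }]]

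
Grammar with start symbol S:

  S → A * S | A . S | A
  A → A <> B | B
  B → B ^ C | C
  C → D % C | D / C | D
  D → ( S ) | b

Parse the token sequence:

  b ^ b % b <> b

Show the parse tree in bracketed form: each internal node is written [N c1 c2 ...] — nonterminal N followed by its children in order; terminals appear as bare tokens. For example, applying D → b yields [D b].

S
A
A <> B
B <> B
B ^ C <> B
C ^ C <> B
D ^ C <> B
b ^ C <> B
b ^ D % C <> B
b ^ b % C <> B
b ^ b % D <> B
b ^ b % b <> B
b ^ b % b <> C
b ^ b % b <> D
b ^ b % b <> b

[S [A [A [B [B [C [D b]]] ^ [C [D b] % [C [D b]]]]] <> [B [C [D b]]]]]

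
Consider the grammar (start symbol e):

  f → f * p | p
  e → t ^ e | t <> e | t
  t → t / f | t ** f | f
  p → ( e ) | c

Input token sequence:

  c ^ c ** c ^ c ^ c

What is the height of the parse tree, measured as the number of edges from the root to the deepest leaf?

[e [t [f [p c]]] ^ [e [t [t [f [p c]]] ** [f [p c]]] ^ [e [t [f [p c]]] ^ [e [t [f [p c]]]]]]]

7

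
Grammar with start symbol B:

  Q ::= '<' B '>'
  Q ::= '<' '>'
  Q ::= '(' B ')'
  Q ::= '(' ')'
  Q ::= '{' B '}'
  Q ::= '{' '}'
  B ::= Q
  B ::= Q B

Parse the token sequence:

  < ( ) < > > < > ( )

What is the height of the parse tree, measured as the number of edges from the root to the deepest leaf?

5

[B [Q < [B [Q ( )] [B [Q < >]]] >] [B [Q < >] [B [Q ( )]]]]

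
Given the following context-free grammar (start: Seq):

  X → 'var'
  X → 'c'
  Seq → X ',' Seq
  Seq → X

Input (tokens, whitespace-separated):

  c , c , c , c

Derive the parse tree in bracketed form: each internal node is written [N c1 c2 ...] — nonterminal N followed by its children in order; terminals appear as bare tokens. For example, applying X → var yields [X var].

Seq
X , Seq
c , Seq
c , X , Seq
c , c , Seq
c , c , X , Seq
c , c , c , Seq
c , c , c , X
c , c , c , c

[Seq [X c] , [Seq [X c] , [Seq [X c] , [Seq [X c]]]]]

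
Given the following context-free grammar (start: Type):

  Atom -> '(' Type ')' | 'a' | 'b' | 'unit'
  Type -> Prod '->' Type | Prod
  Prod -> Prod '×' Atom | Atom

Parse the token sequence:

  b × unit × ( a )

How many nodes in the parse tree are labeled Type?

[Type [Prod [Prod [Prod [Atom b]] × [Atom unit]] × [Atom ( [Type [Prod [Atom a]]] )]]]

2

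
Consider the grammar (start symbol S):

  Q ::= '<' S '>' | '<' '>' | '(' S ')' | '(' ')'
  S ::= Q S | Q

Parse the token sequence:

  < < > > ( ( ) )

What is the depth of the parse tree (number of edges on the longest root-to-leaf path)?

[S [Q < [S [Q < >]] >] [S [Q ( [S [Q ( )]] )]]]

5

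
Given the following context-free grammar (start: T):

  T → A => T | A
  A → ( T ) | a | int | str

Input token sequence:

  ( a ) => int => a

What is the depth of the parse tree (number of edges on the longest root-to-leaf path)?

[T [A ( [T [A a]] )] => [T [A int] => [T [A a]]]]

4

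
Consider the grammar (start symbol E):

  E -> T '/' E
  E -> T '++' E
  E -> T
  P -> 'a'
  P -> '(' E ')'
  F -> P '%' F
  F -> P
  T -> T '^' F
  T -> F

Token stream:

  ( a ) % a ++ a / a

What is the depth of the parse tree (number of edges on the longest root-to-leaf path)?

[E [T [F [P ( [E [T [F [P a]]]] )] % [F [P a]]]] ++ [E [T [F [P a]]] / [E [T [F [P a]]]]]]

8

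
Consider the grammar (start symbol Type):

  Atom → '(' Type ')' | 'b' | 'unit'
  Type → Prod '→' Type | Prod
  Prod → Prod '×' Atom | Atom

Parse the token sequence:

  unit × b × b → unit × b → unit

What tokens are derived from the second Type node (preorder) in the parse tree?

unit × b → unit

[Type [Prod [Prod [Prod [Atom unit]] × [Atom b]] × [Atom b]] → [Type [Prod [Prod [Atom unit]] × [Atom b]] → [Type [Prod [Atom unit]]]]]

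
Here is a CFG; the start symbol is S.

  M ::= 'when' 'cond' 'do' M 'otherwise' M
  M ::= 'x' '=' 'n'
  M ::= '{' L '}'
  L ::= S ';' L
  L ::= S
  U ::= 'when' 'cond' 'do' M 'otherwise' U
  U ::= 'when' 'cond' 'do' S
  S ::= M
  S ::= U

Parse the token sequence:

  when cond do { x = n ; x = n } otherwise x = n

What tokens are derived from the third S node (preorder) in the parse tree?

x = n

[S [M when cond do [M { [L [S [M x = n]] ; [L [S [M x = n]]]] }] otherwise [M x = n]]]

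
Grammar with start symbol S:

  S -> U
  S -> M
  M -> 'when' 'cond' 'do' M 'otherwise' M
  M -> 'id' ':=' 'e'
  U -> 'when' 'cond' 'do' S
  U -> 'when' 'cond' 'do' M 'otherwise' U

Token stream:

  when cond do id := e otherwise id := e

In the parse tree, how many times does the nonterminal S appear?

1

[S [M when cond do [M id := e] otherwise [M id := e]]]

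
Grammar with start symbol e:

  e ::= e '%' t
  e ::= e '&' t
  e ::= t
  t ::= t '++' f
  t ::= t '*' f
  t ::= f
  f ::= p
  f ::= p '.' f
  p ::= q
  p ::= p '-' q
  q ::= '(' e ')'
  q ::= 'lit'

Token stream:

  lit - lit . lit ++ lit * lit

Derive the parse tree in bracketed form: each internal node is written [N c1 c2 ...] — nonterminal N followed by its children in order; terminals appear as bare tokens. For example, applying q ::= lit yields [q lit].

e
t
t * f
t ++ f * f
f ++ f * f
p . f ++ f * f
p - q . f ++ f * f
q - q . f ++ f * f
lit - q . f ++ f * f
lit - lit . f ++ f * f
lit - lit . p ++ f * f
lit - lit . q ++ f * f
lit - lit . lit ++ f * f
lit - lit . lit ++ p * f
lit - lit . lit ++ q * f
lit - lit . lit ++ lit * f
lit - lit . lit ++ lit * p
lit - lit . lit ++ lit * q
lit - lit . lit ++ lit * lit

[e [t [t [t [f [p [p [q lit]] - [q lit]] . [f [p [q lit]]]]] ++ [f [p [q lit]]]] * [f [p [q lit]]]]]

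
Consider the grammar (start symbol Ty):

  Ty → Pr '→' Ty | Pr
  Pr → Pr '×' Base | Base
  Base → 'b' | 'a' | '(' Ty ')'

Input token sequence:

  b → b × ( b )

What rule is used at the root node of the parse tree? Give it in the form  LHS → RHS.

[Ty [Pr [Base b]] → [Ty [Pr [Pr [Base b]] × [Base ( [Ty [Pr [Base b]]] )]]]]

Ty → Pr '→' Ty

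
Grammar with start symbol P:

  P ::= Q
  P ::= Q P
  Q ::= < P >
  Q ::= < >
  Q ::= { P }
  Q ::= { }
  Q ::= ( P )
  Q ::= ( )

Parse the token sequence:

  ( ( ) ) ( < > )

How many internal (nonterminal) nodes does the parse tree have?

[P [Q ( [P [Q ( )]] )] [P [Q ( [P [Q < >]] )]]]

8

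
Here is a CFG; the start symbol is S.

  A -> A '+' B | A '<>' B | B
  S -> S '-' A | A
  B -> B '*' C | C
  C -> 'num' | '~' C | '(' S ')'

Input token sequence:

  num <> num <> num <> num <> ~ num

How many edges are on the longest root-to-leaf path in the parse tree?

[S [A [A [A [A [A [B [C num]]] <> [B [C num]]] <> [B [C num]]] <> [B [C num]]] <> [B [C ~ [C num]]]]]

8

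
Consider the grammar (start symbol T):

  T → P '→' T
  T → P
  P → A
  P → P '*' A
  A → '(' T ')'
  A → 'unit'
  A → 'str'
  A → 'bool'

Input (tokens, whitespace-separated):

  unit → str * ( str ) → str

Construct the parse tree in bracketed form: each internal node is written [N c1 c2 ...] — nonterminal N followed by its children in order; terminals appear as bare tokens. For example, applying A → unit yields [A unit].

[T [P [A unit]] → [T [P [P [A str]] * [A ( [T [P [A str]]] )]] → [T [P [A str]]]]]

T
P → T
A → T
unit → T
unit → P → T
unit → P * A → T
unit → A * A → T
unit → str * A → T
unit → str * ( T ) → T
unit → str * ( P ) → T
unit → str * ( A ) → T
unit → str * ( str ) → T
unit → str * ( str ) → P
unit → str * ( str ) → A
unit → str * ( str ) → str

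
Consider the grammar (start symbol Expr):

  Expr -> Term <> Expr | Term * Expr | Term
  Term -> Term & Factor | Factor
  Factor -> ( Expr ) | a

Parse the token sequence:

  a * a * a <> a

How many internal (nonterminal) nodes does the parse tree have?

[Expr [Term [Factor a]] * [Expr [Term [Factor a]] * [Expr [Term [Factor a]] <> [Expr [Term [Factor a]]]]]]

12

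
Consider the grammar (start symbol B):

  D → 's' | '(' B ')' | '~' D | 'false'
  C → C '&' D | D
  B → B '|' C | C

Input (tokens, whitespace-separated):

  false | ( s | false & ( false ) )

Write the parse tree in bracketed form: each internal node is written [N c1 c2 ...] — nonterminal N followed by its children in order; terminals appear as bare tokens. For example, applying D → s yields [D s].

[B [B [C [D false]]] | [C [D ( [B [B [C [D s]]] | [C [C [D false]] & [D ( [B [C [D false]]] )]]] )]]]

B
B | C
C | C
D | C
false | C
false | D
false | ( B )
false | ( B | C )
false | ( C | C )
false | ( D | C )
false | ( s | C )
false | ( s | C & D )
false | ( s | D & D )
false | ( s | false & D )
false | ( s | false & ( B ) )
false | ( s | false & ( C ) )
false | ( s | false & ( D ) )
false | ( s | false & ( false ) )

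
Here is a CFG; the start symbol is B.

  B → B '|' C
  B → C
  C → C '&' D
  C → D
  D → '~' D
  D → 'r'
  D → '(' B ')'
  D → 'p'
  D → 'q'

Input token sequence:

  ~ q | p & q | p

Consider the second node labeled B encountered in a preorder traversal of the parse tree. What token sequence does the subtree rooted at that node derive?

~ q | p & q

[B [B [B [C [D ~ [D q]]]] | [C [C [D p]] & [D q]]] | [C [D p]]]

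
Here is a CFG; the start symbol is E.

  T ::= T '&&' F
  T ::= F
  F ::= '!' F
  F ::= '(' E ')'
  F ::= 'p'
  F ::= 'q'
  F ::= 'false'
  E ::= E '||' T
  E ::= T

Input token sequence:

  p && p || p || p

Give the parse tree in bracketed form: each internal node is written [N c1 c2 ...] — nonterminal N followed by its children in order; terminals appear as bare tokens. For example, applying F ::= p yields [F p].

E
E || T
E || T || T
T || T || T
T && F || T || T
F && F || T || T
p && F || T || T
p && p || T || T
p && p || F || T
p && p || p || T
p && p || p || F
p && p || p || p

[E [E [E [T [T [F p]] && [F p]]] || [T [F p]]] || [T [F p]]]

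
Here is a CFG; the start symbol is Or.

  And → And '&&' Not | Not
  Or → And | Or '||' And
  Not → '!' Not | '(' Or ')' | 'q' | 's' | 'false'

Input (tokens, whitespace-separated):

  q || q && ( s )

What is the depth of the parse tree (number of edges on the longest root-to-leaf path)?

6

[Or [Or [And [Not q]]] || [And [And [Not q]] && [Not ( [Or [And [Not s]]] )]]]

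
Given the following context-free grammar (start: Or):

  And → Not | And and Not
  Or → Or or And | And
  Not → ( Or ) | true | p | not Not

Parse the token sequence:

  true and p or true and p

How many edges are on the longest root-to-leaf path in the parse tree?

[Or [Or [And [And [Not true]] and [Not p]]] or [And [And [Not true]] and [Not p]]]

5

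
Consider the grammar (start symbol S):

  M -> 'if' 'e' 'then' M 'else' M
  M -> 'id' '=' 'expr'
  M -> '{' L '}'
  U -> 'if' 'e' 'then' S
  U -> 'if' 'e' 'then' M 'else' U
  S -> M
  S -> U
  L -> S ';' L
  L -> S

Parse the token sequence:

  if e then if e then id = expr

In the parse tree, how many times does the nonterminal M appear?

[S [U if e then [S [U if e then [S [M id = expr]]]]]]

1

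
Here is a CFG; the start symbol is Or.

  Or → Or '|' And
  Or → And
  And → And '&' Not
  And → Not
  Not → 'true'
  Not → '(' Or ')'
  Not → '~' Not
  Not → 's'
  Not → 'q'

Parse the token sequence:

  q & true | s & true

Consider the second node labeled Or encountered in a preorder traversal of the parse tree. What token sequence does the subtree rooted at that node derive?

q & true

[Or [Or [And [And [Not q]] & [Not true]]] | [And [And [Not s]] & [Not true]]]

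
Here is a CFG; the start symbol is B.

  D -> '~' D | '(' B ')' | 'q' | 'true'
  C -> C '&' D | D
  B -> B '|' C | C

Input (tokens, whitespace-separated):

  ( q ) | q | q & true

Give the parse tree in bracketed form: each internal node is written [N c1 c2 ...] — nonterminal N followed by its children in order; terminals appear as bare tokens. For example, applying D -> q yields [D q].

[B [B [B [C [D ( [B [C [D q]]] )]]] | [C [D q]]] | [C [C [D q]] & [D true]]]

B
B | C
B | C | C
C | C | C
D | C | C
( B ) | C | C
( C ) | C | C
( D ) | C | C
( q ) | C | C
( q ) | D | C
( q ) | q | C
( q ) | q | C & D
( q ) | q | D & D
( q ) | q | q & D
( q ) | q | q & true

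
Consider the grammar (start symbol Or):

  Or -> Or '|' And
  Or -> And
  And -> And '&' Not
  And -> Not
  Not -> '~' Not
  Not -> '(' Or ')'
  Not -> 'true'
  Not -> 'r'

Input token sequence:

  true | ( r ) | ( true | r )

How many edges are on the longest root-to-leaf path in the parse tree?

[Or [Or [Or [And [Not true]]] | [And [Not ( [Or [And [Not r]]] )]]] | [And [Not ( [Or [Or [And [Not true]]] | [And [Not r]]] )]]]

7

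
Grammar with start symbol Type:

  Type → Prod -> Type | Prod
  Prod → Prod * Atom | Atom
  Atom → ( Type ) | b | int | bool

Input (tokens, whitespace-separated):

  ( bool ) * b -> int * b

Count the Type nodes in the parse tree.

[Type [Prod [Prod [Atom ( [Type [Prod [Atom bool]]] )]] * [Atom b]] -> [Type [Prod [Prod [Atom int]] * [Atom b]]]]

3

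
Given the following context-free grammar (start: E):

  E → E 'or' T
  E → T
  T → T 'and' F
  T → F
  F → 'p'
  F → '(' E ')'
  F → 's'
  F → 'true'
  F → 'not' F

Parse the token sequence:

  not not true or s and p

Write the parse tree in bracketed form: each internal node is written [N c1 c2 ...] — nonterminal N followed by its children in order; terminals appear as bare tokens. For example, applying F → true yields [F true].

[E [E [T [F not [F not [F true]]]]] or [T [T [F s]] and [F p]]]

E
E or T
T or T
F or T
not F or T
not not F or T
not not true or T
not not true or T and F
not not true or F and F
not not true or s and F
not not true or s and p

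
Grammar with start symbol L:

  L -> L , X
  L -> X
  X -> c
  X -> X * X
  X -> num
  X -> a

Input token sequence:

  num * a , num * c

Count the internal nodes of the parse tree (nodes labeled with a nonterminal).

[L [L [X [X num] * [X a]]] , [X [X num] * [X c]]]

8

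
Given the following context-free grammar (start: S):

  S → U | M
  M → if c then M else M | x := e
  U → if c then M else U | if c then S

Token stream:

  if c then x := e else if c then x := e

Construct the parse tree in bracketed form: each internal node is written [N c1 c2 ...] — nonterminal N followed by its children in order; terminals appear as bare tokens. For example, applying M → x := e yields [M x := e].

S
U
if c then M else U
if c then x := e else U
if c then x := e else if c then S
if c then x := e else if c then M
if c then x := e else if c then x := e

[S [U if c then [M x := e] else [U if c then [S [M x := e]]]]]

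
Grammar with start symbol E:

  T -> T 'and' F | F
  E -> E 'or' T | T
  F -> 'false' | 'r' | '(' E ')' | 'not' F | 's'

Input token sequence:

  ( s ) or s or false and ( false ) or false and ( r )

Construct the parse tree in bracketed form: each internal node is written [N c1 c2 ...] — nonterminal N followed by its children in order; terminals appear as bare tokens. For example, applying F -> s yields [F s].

[E [E [E [E [T [F ( [E [T [F s]]] )]]] or [T [F s]]] or [T [T [F false]] and [F ( [E [T [F false]]] )]]] or [T [T [F false]] and [F ( [E [T [F r]]] )]]]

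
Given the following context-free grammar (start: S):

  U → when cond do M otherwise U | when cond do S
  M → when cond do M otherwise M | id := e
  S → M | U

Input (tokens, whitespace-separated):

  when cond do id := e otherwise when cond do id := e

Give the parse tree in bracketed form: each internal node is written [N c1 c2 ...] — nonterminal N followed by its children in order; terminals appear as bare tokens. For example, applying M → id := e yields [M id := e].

[S [U when cond do [M id := e] otherwise [U when cond do [S [M id := e]]]]]

S
U
when cond do M otherwise U
when cond do id := e otherwise U
when cond do id := e otherwise when cond do S
when cond do id := e otherwise when cond do M
when cond do id := e otherwise when cond do id := e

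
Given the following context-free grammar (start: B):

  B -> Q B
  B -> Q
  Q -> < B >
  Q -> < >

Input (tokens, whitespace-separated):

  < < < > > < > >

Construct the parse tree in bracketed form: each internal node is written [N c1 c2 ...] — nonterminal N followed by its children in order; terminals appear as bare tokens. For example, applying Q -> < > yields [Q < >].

B
Q
< B >
< Q B >
< < B > B >
< < Q > B >
< < < > > B >
< < < > > Q >
< < < > > < > >

[B [Q < [B [Q < [B [Q < >]] >] [B [Q < >]]] >]]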